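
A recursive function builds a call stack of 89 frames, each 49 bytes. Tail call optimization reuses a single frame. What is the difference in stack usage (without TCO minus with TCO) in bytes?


Without TCO: 89 * 49 = 4361 bytes
With TCO: reuse 1 frame = 49 bytes
Savings = 4361 - 49 = 4312

4312


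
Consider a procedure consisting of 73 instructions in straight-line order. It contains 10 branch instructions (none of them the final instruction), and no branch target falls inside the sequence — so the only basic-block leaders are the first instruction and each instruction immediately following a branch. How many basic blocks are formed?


With no in-sequence branch targets, the leaders are the first instruction plus the instruction after each branch.
Number of basic blocks = branches + 1
= 10 + 1 = 11

11


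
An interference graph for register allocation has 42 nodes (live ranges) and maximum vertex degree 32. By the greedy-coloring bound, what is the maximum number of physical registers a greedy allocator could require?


Greedy coloring never needs more than (max_degree + 1) colors: when coloring a vertex, at most max_degree neighbors are already colored.
Upper bound = 32 + 1 = 33

33


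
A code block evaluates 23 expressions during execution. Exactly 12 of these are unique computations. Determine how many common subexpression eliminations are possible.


CSE count = total expressions - unique expressions
= 23 - 12 = 11

11


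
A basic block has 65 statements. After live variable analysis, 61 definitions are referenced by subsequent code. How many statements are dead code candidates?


Dead code = total statements - live definitions
= 65 - 61 = 4

4


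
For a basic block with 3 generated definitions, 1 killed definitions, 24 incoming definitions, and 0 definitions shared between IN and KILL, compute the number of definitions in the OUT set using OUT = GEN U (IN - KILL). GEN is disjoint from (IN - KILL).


IN - KILL: 24 - 0 = 24 surviving definitions
OUT = GEN + surviving = 3 + 24 = 27

27


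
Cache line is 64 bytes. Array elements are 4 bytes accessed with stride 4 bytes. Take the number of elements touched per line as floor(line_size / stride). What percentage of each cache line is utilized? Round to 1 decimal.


Elements per cache line = floor(64 / 4) = 16
Bytes used = 16 * 4 = 64
Utilization = 64 / 64 * 100 = 100.0%

100.0


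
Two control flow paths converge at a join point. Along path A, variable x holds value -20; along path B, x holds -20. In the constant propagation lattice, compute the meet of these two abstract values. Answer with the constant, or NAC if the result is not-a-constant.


Meet operation: if both paths give the same constant, result is that constant; if they differ, result is NAC (not-a-constant).
Path A: -20, Path B: -20 -> equal
Result: constant -> -20

-20


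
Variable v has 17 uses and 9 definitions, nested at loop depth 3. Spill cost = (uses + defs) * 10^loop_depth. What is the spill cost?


uses + defs = 17 + 9 = 26
10^3 = 1000
Spill cost = 26 * 1000 = 26000

26000


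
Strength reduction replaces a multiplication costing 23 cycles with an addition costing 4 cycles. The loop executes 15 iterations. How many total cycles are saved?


Per-iteration saving = 23 - 4 = 19
Total saved = 15 * 19 = 285

285


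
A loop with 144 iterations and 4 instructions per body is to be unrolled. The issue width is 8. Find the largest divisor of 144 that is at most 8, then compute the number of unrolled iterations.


Largest divisor of 144 <= 8 is 8
New iterations = 144 / 8 = 18

18


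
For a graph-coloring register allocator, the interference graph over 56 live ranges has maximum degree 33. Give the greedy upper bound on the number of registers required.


Greedy coloring never needs more than (max_degree + 1) colors: when coloring a vertex, at most max_degree neighbors are already colored.
Upper bound = 33 + 1 = 34

34


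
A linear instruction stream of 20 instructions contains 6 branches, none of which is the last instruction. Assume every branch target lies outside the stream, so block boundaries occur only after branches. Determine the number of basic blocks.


With no in-sequence branch targets, the leaders are the first instruction plus the instruction after each branch.
Number of basic blocks = branches + 1
= 6 + 1 = 7

7


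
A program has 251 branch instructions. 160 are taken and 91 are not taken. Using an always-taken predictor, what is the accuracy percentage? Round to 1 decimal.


Predictor: always-taken
Correct predictions = 160
Accuracy = 160 / 251 * 100 = 63.7%

63.7


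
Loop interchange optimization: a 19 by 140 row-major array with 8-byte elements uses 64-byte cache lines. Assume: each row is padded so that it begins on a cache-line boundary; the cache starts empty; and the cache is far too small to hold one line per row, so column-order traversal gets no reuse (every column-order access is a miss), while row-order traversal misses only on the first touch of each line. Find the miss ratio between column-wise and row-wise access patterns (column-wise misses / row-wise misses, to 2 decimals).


Each row occupies 140 * 8 = 1120 bytes and starts on a line boundary, so it spans ceil(1120 / 64) = 18 cache lines.
Row-major traversal misses (one per line touched): 19 * ceil(140 * 8 / 64) = 342
Column-major traversal misses (no reuse, every access misses): 19 * 140 = 2660
Ratio = 2660 / 342 = 7.78

7.78


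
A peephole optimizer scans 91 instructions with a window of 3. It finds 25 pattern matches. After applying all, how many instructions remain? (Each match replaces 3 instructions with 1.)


Each match removes 2 instructions.
Total removed = 25 * 2 = 50
Remaining = 91 - 50 = 41

41


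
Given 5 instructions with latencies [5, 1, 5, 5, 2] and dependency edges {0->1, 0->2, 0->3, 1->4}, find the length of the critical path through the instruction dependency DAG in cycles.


Compute longest path through dependency graph: dist(Ik) = max over predecessors of dist + latency(Ik).
dist(I0) = latency 5 = 5
dist(I1) = dist(I0) + 1 = 5 + 1 = 6
dist(I2) = dist(I0) + 5 = 5 + 5 = 10
dist(I3) = dist(I0) + 5 = 5 + 5 = 10
dist(I4) = dist(I1) + 2 = 6 + 2 = 8
Critical path = max dist = 10

10


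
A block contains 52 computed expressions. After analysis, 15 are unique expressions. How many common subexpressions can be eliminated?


CSE count = total expressions - unique expressions
= 52 - 15 = 37

37


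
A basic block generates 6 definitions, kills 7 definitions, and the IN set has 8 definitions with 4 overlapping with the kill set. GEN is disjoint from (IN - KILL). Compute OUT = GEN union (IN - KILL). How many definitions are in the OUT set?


IN - KILL: 8 - 4 = 4 surviving definitions
OUT = GEN + surviving = 6 + 4 = 10

10


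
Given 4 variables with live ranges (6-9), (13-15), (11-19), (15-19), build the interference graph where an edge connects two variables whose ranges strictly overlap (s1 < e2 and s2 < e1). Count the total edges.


Check all pairs for overlapping intervals.
Two intervals (s1,e1) and (s2,e2) overlap if s1 < e2 and s2 < e1.
v0 (6-9) vs v1..v3: overlaps none -> 0
v1 (13-15) vs v2..v3: overlaps v2 -> 1
v2 (11-19) vs v3: overlaps v3 -> 1
Total overlapping pairs = 0 + 1 + 1 = 2

2


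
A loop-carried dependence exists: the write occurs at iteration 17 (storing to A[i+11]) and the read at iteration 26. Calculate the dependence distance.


Distance = read iteration - write iteration
= 26 - 17 = 9

9


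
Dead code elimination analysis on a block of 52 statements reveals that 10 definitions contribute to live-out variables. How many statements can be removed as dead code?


Dead code = total statements - live definitions
= 52 - 10 = 42

42


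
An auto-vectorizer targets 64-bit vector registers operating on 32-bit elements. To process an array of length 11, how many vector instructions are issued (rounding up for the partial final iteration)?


Width = 64 / 32 = 2 elements per vector op
Iterations = ceil(11 / 2) = 6

6


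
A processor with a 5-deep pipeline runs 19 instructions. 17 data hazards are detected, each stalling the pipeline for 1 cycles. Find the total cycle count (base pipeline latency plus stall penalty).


Base cycles = 5 + 19 - 1 = 23
Total stalls = 17 * 1 = 17
Total = 23 + 17 = 40

40


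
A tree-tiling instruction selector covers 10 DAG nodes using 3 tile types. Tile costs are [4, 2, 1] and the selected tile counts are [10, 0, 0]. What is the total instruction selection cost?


Total cost = sum(count_i * cost_i)
= 10*4 + 0*2 + 0*1
= 40

40


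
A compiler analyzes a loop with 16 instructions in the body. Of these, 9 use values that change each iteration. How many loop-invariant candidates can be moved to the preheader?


Invariant candidates = total - loop-dependent
= 16 - 9 = 7

7


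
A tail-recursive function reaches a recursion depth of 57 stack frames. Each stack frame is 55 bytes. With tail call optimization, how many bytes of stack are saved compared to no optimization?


Without TCO: 57 * 55 = 3135 bytes
With TCO: reuse 1 frame = 55 bytes
Savings = 3135 - 55 = 3080

3080


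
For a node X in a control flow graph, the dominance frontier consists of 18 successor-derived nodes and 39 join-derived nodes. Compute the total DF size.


DF(X) = direct successor contributions + join point contributions
= 18 + 39 = 57

57


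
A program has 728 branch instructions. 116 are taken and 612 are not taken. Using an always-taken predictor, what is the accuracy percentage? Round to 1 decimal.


Predictor: always-taken
Correct predictions = 116
Accuracy = 116 / 728 * 100 = 15.9%

15.9


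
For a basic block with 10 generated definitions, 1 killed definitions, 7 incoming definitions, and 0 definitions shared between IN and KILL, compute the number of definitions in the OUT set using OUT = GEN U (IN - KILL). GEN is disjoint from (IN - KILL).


IN - KILL: 7 - 0 = 7 surviving definitions
OUT = GEN + surviving = 10 + 7 = 17

17


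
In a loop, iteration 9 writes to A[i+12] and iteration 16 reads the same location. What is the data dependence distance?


Distance = read iteration - write iteration
= 16 - 9 = 7

7


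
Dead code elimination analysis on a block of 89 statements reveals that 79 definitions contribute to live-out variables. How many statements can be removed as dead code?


Dead code = total statements - live definitions
= 89 - 79 = 10

10


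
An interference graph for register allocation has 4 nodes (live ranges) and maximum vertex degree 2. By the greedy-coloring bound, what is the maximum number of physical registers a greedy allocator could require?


Greedy coloring never needs more than (max_degree + 1) colors: when coloring a vertex, at most max_degree neighbors are already colored.
Upper bound = 2 + 1 = 3

3


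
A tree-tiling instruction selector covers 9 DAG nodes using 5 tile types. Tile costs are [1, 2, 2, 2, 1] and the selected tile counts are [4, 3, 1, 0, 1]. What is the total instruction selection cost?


Total cost = sum(count_i * cost_i)
= 4*1 + 3*2 + 1*2 + 0*2 + 1*1
= 13

13


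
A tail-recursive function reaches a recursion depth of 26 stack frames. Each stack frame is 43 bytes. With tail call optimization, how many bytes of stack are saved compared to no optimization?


Without TCO: 26 * 43 = 1118 bytes
With TCO: reuse 1 frame = 43 bytes
Savings = 1118 - 43 = 1075

1075


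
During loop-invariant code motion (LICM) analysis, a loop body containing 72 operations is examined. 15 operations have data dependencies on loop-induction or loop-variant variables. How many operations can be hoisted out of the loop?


Invariant candidates = total - loop-dependent
= 72 - 15 = 57

57


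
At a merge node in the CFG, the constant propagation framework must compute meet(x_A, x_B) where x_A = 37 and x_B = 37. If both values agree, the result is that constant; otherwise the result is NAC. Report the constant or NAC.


Meet operation: if both paths give the same constant, result is that constant; if they differ, result is NAC (not-a-constant).
Path A: 37, Path B: 37 -> equal
Result: constant -> 37

37


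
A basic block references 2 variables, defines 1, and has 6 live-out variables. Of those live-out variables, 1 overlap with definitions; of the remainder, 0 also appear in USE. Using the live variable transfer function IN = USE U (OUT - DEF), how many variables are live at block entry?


OUT - DEF: 6 - 1 = 5
|IN| = |USE| + |OUT - DEF| - |USE ∩ (OUT - DEF)| = 2 + 5 - 0 = 7

7


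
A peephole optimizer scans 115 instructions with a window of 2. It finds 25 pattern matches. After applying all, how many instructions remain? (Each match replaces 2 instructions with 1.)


Each match removes 1 instructions.
Total removed = 25 * 1 = 25
Remaining = 115 - 25 = 90

90


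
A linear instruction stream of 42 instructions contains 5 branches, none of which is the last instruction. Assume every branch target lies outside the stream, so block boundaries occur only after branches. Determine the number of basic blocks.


With no in-sequence branch targets, the leaders are the first instruction plus the instruction after each branch.
Number of basic blocks = branches + 1
= 5 + 1 = 6

6


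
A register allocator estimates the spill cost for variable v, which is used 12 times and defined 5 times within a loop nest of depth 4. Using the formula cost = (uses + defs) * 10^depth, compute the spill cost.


uses + defs = 12 + 5 = 17
10^4 = 10000
Spill cost = 17 * 10000 = 170000

170000


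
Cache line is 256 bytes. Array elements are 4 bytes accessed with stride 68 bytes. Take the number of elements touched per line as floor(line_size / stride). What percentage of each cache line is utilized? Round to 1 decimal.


Elements per cache line = floor(256 / 68) = 3
Bytes used = 3 * 4 = 12
Utilization = 12 / 256 * 100 = 4.7%

4.7


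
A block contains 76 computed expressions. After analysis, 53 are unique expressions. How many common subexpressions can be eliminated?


CSE count = total expressions - unique expressions
= 76 - 53 = 23

23


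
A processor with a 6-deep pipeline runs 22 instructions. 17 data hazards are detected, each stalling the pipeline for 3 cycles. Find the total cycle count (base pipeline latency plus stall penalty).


Base cycles = 6 + 22 - 1 = 27
Total stalls = 17 * 3 = 51
Total = 27 + 51 = 78

78


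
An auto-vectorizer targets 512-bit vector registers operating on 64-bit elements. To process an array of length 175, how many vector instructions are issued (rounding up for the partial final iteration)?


Width = 512 / 64 = 8 elements per vector op
Iterations = ceil(175 / 8) = 22

22


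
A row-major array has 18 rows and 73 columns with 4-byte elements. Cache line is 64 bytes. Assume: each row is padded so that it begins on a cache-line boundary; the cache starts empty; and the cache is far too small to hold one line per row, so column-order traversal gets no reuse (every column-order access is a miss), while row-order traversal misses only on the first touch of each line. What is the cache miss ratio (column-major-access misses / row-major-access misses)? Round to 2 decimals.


Each row occupies 73 * 4 = 292 bytes and starts on a line boundary, so it spans ceil(292 / 64) = 5 cache lines.
Row-major traversal misses (one per line touched): 18 * ceil(73 * 4 / 64) = 90
Column-major traversal misses (no reuse, every access misses): 18 * 73 = 1314
Ratio = 1314 / 90 = 14.6

14.6


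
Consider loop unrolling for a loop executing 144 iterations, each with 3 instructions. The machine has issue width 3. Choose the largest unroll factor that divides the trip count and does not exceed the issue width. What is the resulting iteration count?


Largest divisor of 144 <= 3 is 3
New iterations = 144 / 3 = 48

48


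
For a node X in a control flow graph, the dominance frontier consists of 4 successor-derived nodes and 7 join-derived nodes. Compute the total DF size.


DF(X) = direct successor contributions + join point contributions
= 4 + 7 = 11

11


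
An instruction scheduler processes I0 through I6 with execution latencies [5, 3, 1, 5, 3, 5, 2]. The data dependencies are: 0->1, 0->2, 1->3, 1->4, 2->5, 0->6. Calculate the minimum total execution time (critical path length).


Compute longest path through dependency graph: dist(Ik) = max over predecessors of dist + latency(Ik).
dist(I0) = latency 5 = 5
dist(I1) = dist(I0) + 3 = 5 + 3 = 8
dist(I2) = dist(I0) + 1 = 5 + 1 = 6
dist(I3) = dist(I1) + 5 = 8 + 5 = 13
dist(I4) = dist(I1) + 3 = 8 + 3 = 11
dist(I5) = dist(I2) + 5 = 6 + 5 = 11
dist(I6) = dist(I0) + 2 = 5 + 2 = 7
Critical path = max dist = 13

13


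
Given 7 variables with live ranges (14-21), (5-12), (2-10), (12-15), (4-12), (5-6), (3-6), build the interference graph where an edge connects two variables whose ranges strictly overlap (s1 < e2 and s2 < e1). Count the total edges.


Check all pairs for overlapping intervals.
Two intervals (s1,e1) and (s2,e2) overlap if s1 < e2 and s2 < e1.
v0 (14-21) vs v1..v6: overlaps v3 -> 1
v1 (5-12) vs v2..v6: overlaps v2, v4, v5, v6 -> 4
v2 (2-10) vs v3..v6: overlaps v4, v5, v6 -> 3
v3 (12-15) vs v4..v6: overlaps none -> 0
v4 (4-12) vs v5..v6: overlaps v5, v6 -> 2
v5 (5-6) vs v6: overlaps v6 -> 1
Total overlapping pairs = 1 + 4 + 3 + 0 + 2 + 1 = 11

11


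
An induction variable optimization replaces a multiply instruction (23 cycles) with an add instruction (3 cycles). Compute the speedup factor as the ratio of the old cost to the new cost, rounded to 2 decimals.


Ratio = mult_cost / add_cost = 23 / 3 = 7.67

7.67


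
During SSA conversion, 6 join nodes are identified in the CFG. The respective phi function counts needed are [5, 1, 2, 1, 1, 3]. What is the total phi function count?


Total phi functions = sum of phi functions at each join node
= 5 + 1 + 2 + 1 + 1 + 3 = 13

13


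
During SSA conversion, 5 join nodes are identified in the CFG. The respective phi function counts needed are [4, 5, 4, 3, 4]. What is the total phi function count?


Total phi functions = sum of phi functions at each join node
= 4 + 5 + 4 + 3 + 4 = 20

20


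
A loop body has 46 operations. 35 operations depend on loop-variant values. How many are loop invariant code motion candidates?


Invariant candidates = total - loop-dependent
= 46 - 35 = 11

11


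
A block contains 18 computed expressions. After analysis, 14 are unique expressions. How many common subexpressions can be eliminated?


CSE count = total expressions - unique expressions
= 18 - 14 = 4

4


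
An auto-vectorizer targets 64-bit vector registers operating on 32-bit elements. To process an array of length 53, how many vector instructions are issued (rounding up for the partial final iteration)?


Width = 64 / 32 = 2 elements per vector op
Iterations = ceil(53 / 2) = 27

27


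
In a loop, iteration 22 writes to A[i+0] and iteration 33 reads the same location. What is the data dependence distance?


Distance = read iteration - write iteration
= 33 - 22 = 11

11


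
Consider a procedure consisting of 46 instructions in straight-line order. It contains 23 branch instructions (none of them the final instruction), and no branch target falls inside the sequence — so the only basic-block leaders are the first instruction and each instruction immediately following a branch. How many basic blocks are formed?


With no in-sequence branch targets, the leaders are the first instruction plus the instruction after each branch.
Number of basic blocks = branches + 1
= 23 + 1 = 24

24


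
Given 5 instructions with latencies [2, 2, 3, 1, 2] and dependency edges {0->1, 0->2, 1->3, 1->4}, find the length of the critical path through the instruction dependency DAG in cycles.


Compute longest path through dependency graph: dist(Ik) = max over predecessors of dist + latency(Ik).
dist(I0) = latency 2 = 2
dist(I1) = dist(I0) + 2 = 2 + 2 = 4
dist(I2) = dist(I0) + 3 = 2 + 3 = 5
dist(I3) = dist(I1) + 1 = 4 + 1 = 5
dist(I4) = dist(I1) + 2 = 4 + 2 = 6
Critical path = max dist = 6

6


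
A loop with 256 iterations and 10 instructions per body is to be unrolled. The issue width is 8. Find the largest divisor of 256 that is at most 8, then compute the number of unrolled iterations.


Largest divisor of 256 <= 8 is 8
New iterations = 256 / 8 = 32

32


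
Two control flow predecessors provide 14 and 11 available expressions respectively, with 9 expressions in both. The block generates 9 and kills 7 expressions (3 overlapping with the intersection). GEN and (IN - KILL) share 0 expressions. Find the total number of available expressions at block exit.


IN = intersection of predecessors = 9
IN - KILL = 9 - 3 = 6
|OUT| = |GEN| + |IN - KILL| - |GEN ∩ (IN - KILL)| = 9 + 6 - 0 = 15

15


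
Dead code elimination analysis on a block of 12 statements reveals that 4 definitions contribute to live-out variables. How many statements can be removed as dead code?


Dead code = total statements - live definitions
= 12 - 4 = 8

8


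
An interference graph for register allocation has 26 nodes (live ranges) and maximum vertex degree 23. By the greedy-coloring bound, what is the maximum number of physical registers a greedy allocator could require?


Greedy coloring never needs more than (max_degree + 1) colors: when coloring a vertex, at most max_degree neighbors are already colored.
Upper bound = 23 + 1 = 24

24


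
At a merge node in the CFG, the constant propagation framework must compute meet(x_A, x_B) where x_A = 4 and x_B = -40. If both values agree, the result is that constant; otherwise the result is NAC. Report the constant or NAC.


Meet operation: if both paths give the same constant, result is that constant; if they differ, result is NAC (not-a-constant).
Path A: 4, Path B: -40 -> differ
Result: not-a-constant -> NAC

NAC


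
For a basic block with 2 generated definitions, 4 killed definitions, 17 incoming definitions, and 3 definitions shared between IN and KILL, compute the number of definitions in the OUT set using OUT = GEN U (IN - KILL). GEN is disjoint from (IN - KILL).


IN - KILL: 17 - 3 = 14 surviving definitions
OUT = GEN + surviving = 2 + 14 = 16

16


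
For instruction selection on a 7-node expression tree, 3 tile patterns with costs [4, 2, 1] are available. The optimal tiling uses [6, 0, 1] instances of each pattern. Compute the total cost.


Total cost = sum(count_i * cost_i)
= 6*4 + 0*2 + 1*1
= 25

25


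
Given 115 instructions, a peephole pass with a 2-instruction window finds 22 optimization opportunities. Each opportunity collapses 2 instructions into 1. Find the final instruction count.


Each match removes 1 instructions.
Total removed = 22 * 1 = 22
Remaining = 115 - 22 = 93

93


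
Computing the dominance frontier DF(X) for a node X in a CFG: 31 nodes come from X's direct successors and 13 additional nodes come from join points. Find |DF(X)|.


DF(X) = direct successor contributions + join point contributions
= 31 + 13 = 44

44


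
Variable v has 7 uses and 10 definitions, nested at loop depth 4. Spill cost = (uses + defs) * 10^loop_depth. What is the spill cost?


uses + defs = 7 + 10 = 17
10^4 = 10000
Spill cost = 17 * 10000 = 170000

170000


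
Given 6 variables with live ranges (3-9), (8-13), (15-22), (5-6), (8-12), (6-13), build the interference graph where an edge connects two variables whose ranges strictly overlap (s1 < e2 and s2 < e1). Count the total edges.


Check all pairs for overlapping intervals.
Two intervals (s1,e1) and (s2,e2) overlap if s1 < e2 and s2 < e1.
v0 (3-9) vs v1..v5: overlaps v1, v3, v4, v5 -> 4
v1 (8-13) vs v2..v5: overlaps v4, v5 -> 2
v2 (15-22) vs v3..v5: overlaps none -> 0
v3 (5-6) vs v4..v5: overlaps none -> 0
v4 (8-12) vs v5: overlaps v5 -> 1
Total overlapping pairs = 4 + 2 + 0 + 0 + 1 = 7

7


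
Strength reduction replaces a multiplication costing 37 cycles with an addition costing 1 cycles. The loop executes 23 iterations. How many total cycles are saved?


Per-iteration saving = 37 - 1 = 36
Total saved = 23 * 36 = 828

828


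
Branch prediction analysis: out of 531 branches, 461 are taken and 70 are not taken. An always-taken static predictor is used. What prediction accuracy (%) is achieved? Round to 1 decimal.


Predictor: always-taken
Correct predictions = 461
Accuracy = 461 / 531 * 100 = 86.8%

86.8


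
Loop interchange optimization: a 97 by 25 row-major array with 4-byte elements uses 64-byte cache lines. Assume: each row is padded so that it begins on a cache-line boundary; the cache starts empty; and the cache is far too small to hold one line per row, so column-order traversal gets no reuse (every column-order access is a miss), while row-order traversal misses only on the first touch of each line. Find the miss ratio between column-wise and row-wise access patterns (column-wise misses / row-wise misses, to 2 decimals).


Each row occupies 25 * 4 = 100 bytes and starts on a line boundary, so it spans ceil(100 / 64) = 2 cache lines.
Row-major traversal misses (one per line touched): 97 * ceil(25 * 4 / 64) = 194
Column-major traversal misses (no reuse, every access misses): 97 * 25 = 2425
Ratio = 2425 / 194 = 12.5

12.5


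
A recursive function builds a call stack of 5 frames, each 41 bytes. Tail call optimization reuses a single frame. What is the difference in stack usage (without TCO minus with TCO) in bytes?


Without TCO: 5 * 41 = 205 bytes
With TCO: reuse 1 frame = 41 bytes
Savings = 205 - 41 = 164

164


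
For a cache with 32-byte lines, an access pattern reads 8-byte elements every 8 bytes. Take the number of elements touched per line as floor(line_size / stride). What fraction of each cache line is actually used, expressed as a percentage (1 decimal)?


Elements per cache line = floor(32 / 8) = 4
Bytes used = 4 * 8 = 32
Utilization = 32 / 32 * 100 = 100.0%

100.0


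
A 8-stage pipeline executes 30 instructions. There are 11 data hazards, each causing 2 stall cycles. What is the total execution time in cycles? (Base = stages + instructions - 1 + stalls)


Base cycles = 8 + 30 - 1 = 37
Total stalls = 11 * 2 = 22
Total = 37 + 22 = 59

59


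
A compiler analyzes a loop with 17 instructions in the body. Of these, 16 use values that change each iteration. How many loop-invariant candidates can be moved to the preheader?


Invariant candidates = total - loop-dependent
= 17 - 16 = 1

1


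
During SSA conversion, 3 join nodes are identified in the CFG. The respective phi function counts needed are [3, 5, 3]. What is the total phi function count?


Total phi functions = sum of phi functions at each join node
= 3 + 5 + 3 = 11

11


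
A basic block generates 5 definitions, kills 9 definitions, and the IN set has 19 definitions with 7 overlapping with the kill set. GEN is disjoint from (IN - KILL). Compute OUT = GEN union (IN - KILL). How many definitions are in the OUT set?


IN - KILL: 19 - 7 = 12 surviving definitions
OUT = GEN + surviving = 5 + 12 = 17

17


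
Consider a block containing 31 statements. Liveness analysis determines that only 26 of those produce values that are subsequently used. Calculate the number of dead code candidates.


Dead code = total statements - live definitions
= 31 - 26 = 5

5


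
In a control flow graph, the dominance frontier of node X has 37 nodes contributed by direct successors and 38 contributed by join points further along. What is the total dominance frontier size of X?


DF(X) = direct successor contributions + join point contributions
= 37 + 38 = 75

75


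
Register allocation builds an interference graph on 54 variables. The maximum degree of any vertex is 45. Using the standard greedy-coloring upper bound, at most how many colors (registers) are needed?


Greedy coloring never needs more than (max_degree + 1) colors: when coloring a vertex, at most max_degree neighbors are already colored.
Upper bound = 45 + 1 = 46

46


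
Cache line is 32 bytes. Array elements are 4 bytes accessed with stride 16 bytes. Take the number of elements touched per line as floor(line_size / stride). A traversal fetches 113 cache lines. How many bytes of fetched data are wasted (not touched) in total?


Elements per line = floor(32 / 16) = 2
Bytes used per line = 2 * 4 = 8
Wasted per line = 32 - 8 = 24
Total wasted = 24 * 113 = 2712

2712


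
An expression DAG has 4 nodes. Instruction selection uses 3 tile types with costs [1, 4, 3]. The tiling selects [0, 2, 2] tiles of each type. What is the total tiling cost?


Total cost = sum(count_i * cost_i)
= 0*1 + 2*4 + 2*3
= 14

14


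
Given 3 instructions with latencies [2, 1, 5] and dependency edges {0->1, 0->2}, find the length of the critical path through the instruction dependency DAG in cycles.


Compute longest path through dependency graph: dist(Ik) = max over predecessors of dist + latency(Ik).
dist(I0) = latency 2 = 2
dist(I1) = dist(I0) + 1 = 2 + 1 = 3
dist(I2) = dist(I0) + 5 = 2 + 5 = 7
Critical path = max dist = 7

7


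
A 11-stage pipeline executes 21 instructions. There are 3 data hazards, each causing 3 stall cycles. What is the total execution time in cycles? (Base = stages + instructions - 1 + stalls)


Base cycles = 11 + 21 - 1 = 31
Total stalls = 3 * 3 = 9
Total = 31 + 9 = 40

40


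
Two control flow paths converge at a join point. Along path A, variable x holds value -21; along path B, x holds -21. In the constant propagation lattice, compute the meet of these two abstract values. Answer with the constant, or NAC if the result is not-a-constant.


Meet operation: if both paths give the same constant, result is that constant; if they differ, result is NAC (not-a-constant).
Path A: -21, Path B: -21 -> equal
Result: constant -> -21

-21


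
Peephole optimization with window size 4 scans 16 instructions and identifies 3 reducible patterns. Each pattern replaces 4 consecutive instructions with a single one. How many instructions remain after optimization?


Each match removes 3 instructions.
Total removed = 3 * 3 = 9
Remaining = 16 - 9 = 7

7


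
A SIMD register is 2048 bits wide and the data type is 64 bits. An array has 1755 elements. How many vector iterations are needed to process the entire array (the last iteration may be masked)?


Width = 2048 / 64 = 32 elements per vector op
Iterations = ceil(1755 / 32) = 55

55


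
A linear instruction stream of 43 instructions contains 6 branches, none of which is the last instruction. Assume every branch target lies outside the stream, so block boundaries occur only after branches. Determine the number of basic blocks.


With no in-sequence branch targets, the leaders are the first instruction plus the instruction after each branch.
Number of basic blocks = branches + 1
= 6 + 1 = 7

7


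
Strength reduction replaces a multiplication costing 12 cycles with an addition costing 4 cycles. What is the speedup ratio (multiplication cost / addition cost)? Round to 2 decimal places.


Ratio = mult_cost / add_cost = 12 / 4 = 3.0

3.0


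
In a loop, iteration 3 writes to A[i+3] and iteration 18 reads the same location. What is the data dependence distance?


Distance = read iteration - write iteration
= 18 - 3 = 15

15


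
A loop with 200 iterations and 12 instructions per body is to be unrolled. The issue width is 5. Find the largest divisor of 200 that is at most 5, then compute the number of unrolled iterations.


Largest divisor of 200 <= 5 is 5
New iterations = 200 / 5 = 40

40


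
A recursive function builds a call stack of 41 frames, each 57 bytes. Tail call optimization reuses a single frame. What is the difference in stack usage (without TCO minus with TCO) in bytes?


Without TCO: 41 * 57 = 2337 bytes
With TCO: reuse 1 frame = 57 bytes
Savings = 2337 - 57 = 2280

2280


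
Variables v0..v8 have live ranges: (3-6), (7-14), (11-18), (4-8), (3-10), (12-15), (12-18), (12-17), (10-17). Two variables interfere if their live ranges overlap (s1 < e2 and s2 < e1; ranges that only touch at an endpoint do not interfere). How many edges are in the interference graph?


Check all pairs for overlapping intervals.
Two intervals (s1,e1) and (s2,e2) overlap if s1 < e2 and s2 < e1.
v0 (3-6) vs v1..v8: overlaps v3, v4 -> 2
v1 (7-14) vs v2..v8: overlaps v2, v3, v4, v5, v6, v7, v8 -> 7
v2 (11-18) vs v3..v8: overlaps v5, v6, v7, v8 -> 4
v3 (4-8) vs v4..v8: overlaps v4 -> 1
v4 (3-10) vs v5..v8: overlaps none -> 0
v5 (12-15) vs v6..v8: overlaps v6, v7, v8 -> 3
v6 (12-18) vs v7..v8: overlaps v7, v8 -> 2
v7 (12-17) vs v8: overlaps v8 -> 1
Total overlapping pairs = 2 + 7 + 4 + 1 + 0 + 3 + 2 + 1 = 20

20


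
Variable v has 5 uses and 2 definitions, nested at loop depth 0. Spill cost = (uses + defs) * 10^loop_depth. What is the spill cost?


uses + defs = 5 + 2 = 7
10^0 = 1
Spill cost = 7 * 1 = 7

7


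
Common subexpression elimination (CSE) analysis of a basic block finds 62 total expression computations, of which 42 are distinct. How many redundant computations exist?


CSE count = total expressions - unique expressions
= 62 - 42 = 20

20


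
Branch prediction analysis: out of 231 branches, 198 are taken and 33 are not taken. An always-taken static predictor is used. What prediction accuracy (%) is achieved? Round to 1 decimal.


Predictor: always-taken
Correct predictions = 198
Accuracy = 198 / 231 * 100 = 85.7%

85.7


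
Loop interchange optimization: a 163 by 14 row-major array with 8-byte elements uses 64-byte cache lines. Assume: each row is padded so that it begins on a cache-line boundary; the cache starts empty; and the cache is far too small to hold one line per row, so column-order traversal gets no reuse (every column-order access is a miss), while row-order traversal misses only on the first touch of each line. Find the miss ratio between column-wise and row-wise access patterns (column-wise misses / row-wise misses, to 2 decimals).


Each row occupies 14 * 8 = 112 bytes and starts on a line boundary, so it spans ceil(112 / 64) = 2 cache lines.
Row-major traversal misses (one per line touched): 163 * ceil(14 * 8 / 64) = 326
Column-major traversal misses (no reuse, every access misses): 163 * 14 = 2282
Ratio = 2282 / 326 = 7.0

7.0


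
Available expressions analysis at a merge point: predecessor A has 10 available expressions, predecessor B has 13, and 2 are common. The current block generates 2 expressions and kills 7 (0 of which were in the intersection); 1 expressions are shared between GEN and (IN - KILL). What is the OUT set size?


IN = intersection of predecessors = 2
IN - KILL = 2 - 0 = 2
|OUT| = |GEN| + |IN - KILL| - |GEN ∩ (IN - KILL)| = 2 + 2 - 1 = 3

3


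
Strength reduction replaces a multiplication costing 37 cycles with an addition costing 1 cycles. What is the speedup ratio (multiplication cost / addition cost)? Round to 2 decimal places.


Ratio = mult_cost / add_cost = 37 / 1 = 37.0

37.0


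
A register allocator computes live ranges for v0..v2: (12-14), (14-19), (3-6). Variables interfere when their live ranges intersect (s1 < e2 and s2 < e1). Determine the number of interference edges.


Check all pairs for overlapping intervals.
Two intervals (s1,e1) and (s2,e2) overlap if s1 < e2 and s2 < e1.
v0 (12-14) vs v1..v2: overlaps none -> 0
v1 (14-19) vs v2: overlaps none -> 0
Total overlapping pairs = 0 + 0 = 0

0


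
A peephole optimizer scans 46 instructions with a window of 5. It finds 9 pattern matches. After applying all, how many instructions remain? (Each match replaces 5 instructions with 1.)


Each match removes 4 instructions.
Total removed = 9 * 4 = 36
Remaining = 46 - 36 = 10

10


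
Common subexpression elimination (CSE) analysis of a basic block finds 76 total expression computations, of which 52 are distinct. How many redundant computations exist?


CSE count = total expressions - unique expressions
= 76 - 52 = 24

24


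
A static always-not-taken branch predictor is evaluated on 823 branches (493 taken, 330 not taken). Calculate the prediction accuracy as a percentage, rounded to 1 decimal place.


Predictor: always-not-taken
Correct predictions = 330
Accuracy = 330 / 823 * 100 = 40.1%

40.1


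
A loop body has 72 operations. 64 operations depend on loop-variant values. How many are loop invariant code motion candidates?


Invariant candidates = total - loop-dependent
= 72 - 64 = 8

8


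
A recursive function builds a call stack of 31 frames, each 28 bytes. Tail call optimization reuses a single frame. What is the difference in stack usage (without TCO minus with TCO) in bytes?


Without TCO: 31 * 28 = 868 bytes
With TCO: reuse 1 frame = 28 bytes
Savings = 868 - 28 = 840

840


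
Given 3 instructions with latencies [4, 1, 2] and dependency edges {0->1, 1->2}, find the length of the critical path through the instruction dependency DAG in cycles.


Compute longest path through dependency graph: dist(Ik) = max over predecessors of dist + latency(Ik).
dist(I0) = latency 4 = 4
dist(I1) = dist(I0) + 1 = 4 + 1 = 5
dist(I2) = dist(I1) + 2 = 5 + 2 = 7
Critical path = max dist = 7

7


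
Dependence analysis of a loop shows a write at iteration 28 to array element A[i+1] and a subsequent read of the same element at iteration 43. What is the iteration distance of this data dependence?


Distance = read iteration - write iteration
= 43 - 28 = 15

15


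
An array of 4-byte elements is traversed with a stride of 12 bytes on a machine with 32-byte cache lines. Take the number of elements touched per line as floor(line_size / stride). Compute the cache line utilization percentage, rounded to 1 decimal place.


Elements per cache line = floor(32 / 12) = 2
Bytes used = 2 * 4 = 8
Utilization = 8 / 32 * 100 = 25.0%

25.0


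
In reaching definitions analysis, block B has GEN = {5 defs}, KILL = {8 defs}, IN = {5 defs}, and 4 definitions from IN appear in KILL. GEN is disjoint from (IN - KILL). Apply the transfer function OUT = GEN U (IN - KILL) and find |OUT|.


IN - KILL: 5 - 4 = 1 surviving definitions
OUT = GEN + surviving = 5 + 1 = 6

6


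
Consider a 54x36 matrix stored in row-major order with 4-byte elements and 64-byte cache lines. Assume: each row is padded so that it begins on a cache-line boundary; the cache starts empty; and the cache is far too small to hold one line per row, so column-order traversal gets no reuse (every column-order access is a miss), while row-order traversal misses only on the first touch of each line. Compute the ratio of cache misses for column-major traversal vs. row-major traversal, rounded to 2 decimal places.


Each row occupies 36 * 4 = 144 bytes and starts on a line boundary, so it spans ceil(144 / 64) = 3 cache lines.
Row-major traversal misses (one per line touched): 54 * ceil(36 * 4 / 64) = 162
Column-major traversal misses (no reuse, every access misses): 54 * 36 = 1944
Ratio = 1944 / 162 = 12.0

12.0


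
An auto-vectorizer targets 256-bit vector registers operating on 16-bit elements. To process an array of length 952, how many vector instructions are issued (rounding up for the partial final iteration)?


Width = 256 / 16 = 16 elements per vector op
Iterations = ceil(952 / 16) = 60

60


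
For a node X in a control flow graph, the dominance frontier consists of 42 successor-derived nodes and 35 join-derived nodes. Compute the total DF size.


DF(X) = direct successor contributions + join point contributions
= 42 + 35 = 77

77


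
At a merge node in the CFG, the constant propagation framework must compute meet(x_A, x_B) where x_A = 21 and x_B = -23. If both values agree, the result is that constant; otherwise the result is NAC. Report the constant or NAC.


Meet operation: if both paths give the same constant, result is that constant; if they differ, result is NAC (not-a-constant).
Path A: 21, Path B: -23 -> differ
Result: not-a-constant -> NAC

NAC
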